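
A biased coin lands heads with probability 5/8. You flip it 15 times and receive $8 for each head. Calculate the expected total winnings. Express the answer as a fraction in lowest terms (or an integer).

E[#heads] = 15·5/8 = 75/8 (linearity over flips).
E[winnings] = 8·75/8 = 75.

$75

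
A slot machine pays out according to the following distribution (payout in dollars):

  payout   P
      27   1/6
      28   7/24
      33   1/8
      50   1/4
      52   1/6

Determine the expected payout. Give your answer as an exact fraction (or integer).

E[X] = (1/6)·27 + (7/24)·28 + (1/8)·33 + (1/4)·50 + (1/6)·52
     = 911/24

911/24 dollars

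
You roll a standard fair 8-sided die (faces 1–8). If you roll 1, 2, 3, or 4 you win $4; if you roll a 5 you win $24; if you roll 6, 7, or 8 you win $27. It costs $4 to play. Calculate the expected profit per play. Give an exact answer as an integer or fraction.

89/8 dollars

E[payout] = (1/2)·4 + (1/8)·24 + (3/8)·27 = 121/8
Expected profit = 121/8 − 4 = 89/8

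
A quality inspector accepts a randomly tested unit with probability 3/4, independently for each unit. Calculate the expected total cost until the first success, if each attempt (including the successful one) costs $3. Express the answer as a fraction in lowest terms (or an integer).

$4

E[#attempts] = 1/p = 4/3; E[cost] = 3·4/3 = 4.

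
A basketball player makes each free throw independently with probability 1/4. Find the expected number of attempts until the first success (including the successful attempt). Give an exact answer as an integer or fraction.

For a geometric distribution, E[trials] = 1/p = 1/(1/4) = 4.

4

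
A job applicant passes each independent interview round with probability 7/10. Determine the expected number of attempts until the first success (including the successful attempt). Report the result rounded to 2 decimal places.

For a geometric distribution, E[trials] = 1/p = 1/(7/10) = 10/7.
≈ 1.43

1.43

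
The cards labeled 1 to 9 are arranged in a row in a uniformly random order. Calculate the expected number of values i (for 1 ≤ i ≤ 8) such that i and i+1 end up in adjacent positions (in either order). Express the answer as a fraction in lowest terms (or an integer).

For each i ∈ {1,…,8}, let Xᵢ = 1 if i and i+1 are adjacent. P(Xᵢ=1) = 2·(9−1)!/9! = 2/9.
By linearity, E[ΣXᵢ] = (8)·(2/9) = 16/9.

16/9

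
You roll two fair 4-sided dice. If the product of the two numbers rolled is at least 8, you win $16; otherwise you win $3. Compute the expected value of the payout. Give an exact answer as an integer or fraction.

63/8 dollars

E[payout] = (5/8)·3 + (3/8)·16 = 63/8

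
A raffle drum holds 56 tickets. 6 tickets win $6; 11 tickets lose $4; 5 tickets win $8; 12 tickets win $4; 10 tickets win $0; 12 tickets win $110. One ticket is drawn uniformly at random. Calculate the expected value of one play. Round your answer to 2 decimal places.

E[payout] = (6/56)·6 + (11/56)·(-4) + (5/56)·8 + (12/56)·4 + (10/56)·0 + (12/56)·110 = 25
≈ $25.00

$25.00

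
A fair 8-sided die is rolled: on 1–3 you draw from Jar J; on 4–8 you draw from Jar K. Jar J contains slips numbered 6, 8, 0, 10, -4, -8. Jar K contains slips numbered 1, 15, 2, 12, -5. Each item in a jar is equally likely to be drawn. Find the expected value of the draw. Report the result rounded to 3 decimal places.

3.875

E[X | Jar J] = (6 + 8 + 0 + 10 − 4 − 8)/6 = 2
E[X | Jar K] = (1 + 15 + 2 + 12 − 5)/5 = 5
E[X] = (3/8)·2 + (5/8)·5 = 31/8 ≈ 3.875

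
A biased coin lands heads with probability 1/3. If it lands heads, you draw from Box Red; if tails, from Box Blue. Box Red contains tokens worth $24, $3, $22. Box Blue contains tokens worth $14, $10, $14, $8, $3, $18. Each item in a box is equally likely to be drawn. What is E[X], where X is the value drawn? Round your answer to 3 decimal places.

$12.889

E[X | Box Red] = (24 + 3 + 22)/3 = 49/3
E[X | Box Blue] = (14 + 10 + 14 + 8 + 3 + 18)/6 = 67/6
E[X] = (1/3)·49/3 + (2/3)·67/6 = 116/9 ≈ 12.889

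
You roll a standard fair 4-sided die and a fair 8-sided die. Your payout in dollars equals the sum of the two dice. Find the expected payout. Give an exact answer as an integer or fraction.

Distribution of the sum of the two dice: 2 w.p. 1/32, 3 w.p. 1/16, 4 w.p. 3/32, 5 w.p. 1/8, 6 w.p. 1/8, 7 w.p. 1/8, …
E[payout] = (1/32)·2 + (1/16)·3 + (3/32)·4 + (1/8)·5 + (1/8)·6 + (1/8)·7 + (1/8)·8 + (1/8)·9 + (3/32)·10 + (1/16)·11 + (1/32)·12 = 7

$7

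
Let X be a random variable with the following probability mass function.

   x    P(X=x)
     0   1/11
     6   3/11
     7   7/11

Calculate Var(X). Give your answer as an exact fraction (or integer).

472/121

E[X] = (1/11)·0 + (3/11)·6 + (7/11)·7 = 67/11
E[X²] = (1/11)·0 + (3/11)·36 + (7/11)·49 = 41
Var(X) = 41 − (67/11)² = 472/121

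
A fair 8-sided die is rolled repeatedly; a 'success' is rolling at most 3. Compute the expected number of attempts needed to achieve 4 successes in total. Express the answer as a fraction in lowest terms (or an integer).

By linearity (sum of 4 independent geometric waits), E[trials] = 4/p = 4/(3/8) = 32/3.

32/3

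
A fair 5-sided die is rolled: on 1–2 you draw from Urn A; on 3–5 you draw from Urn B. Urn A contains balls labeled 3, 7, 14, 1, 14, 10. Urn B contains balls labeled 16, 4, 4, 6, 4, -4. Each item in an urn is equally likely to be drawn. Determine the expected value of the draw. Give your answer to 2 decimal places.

6.27

E[X | Urn A] = (3 + 7 + 14 + 1 + 14 + 10)/6 = 49/6
E[X | Urn B] = (16 + 4 + 4 + 6 + 4 − 4)/6 = 5
E[X] = (2/5)·49/6 + (3/5)·5 = 94/15 ≈ 6.27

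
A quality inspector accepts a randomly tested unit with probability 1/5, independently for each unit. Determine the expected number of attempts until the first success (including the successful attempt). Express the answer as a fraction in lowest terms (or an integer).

For a geometric distribution, E[trials] = 1/p = 1/(1/5) = 5.

5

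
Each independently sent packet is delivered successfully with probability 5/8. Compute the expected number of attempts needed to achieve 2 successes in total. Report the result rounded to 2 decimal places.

3.20

By linearity (sum of 2 independent geometric waits), E[trials] = 2/p = 2/(5/8) = 16/5.
≈ 3.20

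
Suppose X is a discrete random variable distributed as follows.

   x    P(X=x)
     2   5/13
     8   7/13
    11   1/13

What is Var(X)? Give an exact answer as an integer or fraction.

E[X] = (5/13)·2 + (7/13)·8 + (1/13)·11 = 77/13
E[X²] = (5/13)·4 + (7/13)·64 + (1/13)·121 = 589/13
Var(X) = 589/13 − (77/13)² = 1728/169

1728/169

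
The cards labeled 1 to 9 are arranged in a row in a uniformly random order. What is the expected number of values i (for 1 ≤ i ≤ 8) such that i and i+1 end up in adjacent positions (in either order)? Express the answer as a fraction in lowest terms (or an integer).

For each i ∈ {1,…,8}, let Xᵢ = 1 if i and i+1 are adjacent. P(Xᵢ=1) = 2·(9−1)!/9! = 2/9.
By linearity, E[ΣXᵢ] = (8)·(2/9) = 16/9.

16/9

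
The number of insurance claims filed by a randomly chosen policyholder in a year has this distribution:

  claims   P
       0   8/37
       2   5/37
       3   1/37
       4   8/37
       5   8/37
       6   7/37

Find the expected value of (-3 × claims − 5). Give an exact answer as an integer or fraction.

E[-3x-5] = (8/37)·(-5) + (5/37)·(-11) + (1/37)·(-14) + (8/37)·(-17) + (8/37)·(-20) + (7/37)·(-23)
     = -566/37

-566/37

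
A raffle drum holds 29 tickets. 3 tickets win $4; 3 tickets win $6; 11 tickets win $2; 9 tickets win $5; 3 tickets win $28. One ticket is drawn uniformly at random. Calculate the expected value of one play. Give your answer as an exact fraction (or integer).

181/29 dollars

E[payout] = (3/29)·4 + (3/29)·6 + (11/29)·2 + (9/29)·5 + (3/29)·28 = 181/29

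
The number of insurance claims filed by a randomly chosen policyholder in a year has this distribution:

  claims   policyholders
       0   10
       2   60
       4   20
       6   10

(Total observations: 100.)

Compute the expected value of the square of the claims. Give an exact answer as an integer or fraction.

46/5

Total = 100, so P(claims=0) = 10/100, etc.
E[X²] = (1/10)·0 + (3/5)·4 + (1/5)·16 + (1/10)·36
     = 46/5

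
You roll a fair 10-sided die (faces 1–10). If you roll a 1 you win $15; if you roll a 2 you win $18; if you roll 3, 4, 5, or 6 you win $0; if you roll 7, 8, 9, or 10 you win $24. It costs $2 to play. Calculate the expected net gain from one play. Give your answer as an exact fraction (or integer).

E[payout] = (2/5)·0 + (1/10)·15 + (1/10)·18 + (2/5)·24 = 129/10
Expected profit = 129/10 − 2 = 109/10

109/10 dollars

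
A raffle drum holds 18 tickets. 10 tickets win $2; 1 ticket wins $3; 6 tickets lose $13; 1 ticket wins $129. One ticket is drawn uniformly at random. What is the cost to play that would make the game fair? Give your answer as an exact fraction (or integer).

37/9 dollars

E[payout] = (10/18)·2 + (1/18)·3 + (6/18)·(-13) + (1/18)·129 = 37/9
Fair fee = E[payout] = 37/9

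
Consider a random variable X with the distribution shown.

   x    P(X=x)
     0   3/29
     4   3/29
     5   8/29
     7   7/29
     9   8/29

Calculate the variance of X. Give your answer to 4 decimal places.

7.1367

E[X] = (3/29)·0 + (3/29)·4 + (8/29)·5 + (7/29)·7 + (8/29)·9 = 173/29
E[X²] = (3/29)·0 + (3/29)·16 + (8/29)·25 + (7/29)·49 + (8/29)·81 = 1239/29
Var(X) = 1239/29 − (173/29)² = 6002/841 ≈ 7.1367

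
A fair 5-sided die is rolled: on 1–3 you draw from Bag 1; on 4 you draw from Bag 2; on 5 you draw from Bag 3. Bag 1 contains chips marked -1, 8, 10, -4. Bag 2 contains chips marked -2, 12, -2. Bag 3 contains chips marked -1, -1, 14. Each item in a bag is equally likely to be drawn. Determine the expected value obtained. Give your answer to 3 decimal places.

E[X | Bag 1] = (-1 + 8 + 10 − 4)/4 = 13/4
E[X | Bag 2] = (-2 + 12 − 2)/3 = 8/3
E[X | Bag 3] = (-1 − 1 + 14)/3 = 4
E[X] = (3/5)·13/4 + (1/5)·8/3 + (1/5)·4 = 197/60 ≈ 3.283

3.283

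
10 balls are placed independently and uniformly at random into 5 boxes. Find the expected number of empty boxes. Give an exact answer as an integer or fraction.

1048576/1953125

Let Xⱼ=1 if box j is empty. P(Xⱼ=1) = ((5-1)/5)^10 = 1048576/9765625.
By linearity, E[#empty] = 5·1048576/9765625 = 1048576/1953125.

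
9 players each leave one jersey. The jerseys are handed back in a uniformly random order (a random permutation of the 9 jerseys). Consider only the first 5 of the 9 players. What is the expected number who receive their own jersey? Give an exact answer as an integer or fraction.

Let Xᵢ = 1 if person i gets their own jersey. For each i, P(Xᵢ=1) = 1/9.
By linearity of expectation, E[X₁+…+X_5] = 5·(1/9) = 5/9.

5/9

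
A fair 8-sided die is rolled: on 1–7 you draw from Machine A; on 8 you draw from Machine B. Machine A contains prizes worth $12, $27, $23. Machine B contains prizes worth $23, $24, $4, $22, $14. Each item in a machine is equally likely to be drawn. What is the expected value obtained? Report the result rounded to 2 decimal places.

$20.26

E[X | Machine A] = (12 + 27 + 23)/3 = 62/3
E[X | Machine B] = (23 + 24 + 4 + 22 + 14)/5 = 87/5
E[X] = (7/8)·62/3 + (1/8)·87/5 = 2431/120 ≈ 20.26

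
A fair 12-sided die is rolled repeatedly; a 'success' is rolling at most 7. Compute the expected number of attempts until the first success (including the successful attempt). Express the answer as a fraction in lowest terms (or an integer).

For a geometric distribution, E[trials] = 1/p = 1/(7/12) = 12/7.

12/7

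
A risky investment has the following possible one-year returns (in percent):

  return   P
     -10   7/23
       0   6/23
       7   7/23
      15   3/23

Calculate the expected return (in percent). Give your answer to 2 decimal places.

1.04

E[X] = (7/23)·(-10) + (6/23)·0 + (7/23)·7 + (3/23)·15
     = 24/23 ≈ 1.04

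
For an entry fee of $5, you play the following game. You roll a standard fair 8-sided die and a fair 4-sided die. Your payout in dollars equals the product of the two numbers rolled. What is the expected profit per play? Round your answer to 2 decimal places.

Distribution of the product of the two numbers rolled: 1 w.p. 1/32, 2 w.p. 1/16, 3 w.p. 1/16, 4 w.p. 3/32, 5 w.p. 1/32, 6 w.p. 3/32, …
E[payout] = (1/32)·1 + (1/16)·2 + (1/16)·3 + (3/32)·4 + (1/32)·5 + (3/32)·6 + (1/32)·7 + (3/32)·8 + (1/32)·9 + (1/32)·10 + (3/32)·12 + (1/32)·14 + (1/32)·15 + (1/16)·16 + (1/32)·18 + (1/32)·20 + (1/32)·21 + (1/16)·24 + (1/32)·28 + (1/32)·32 = 45/4
Expected profit = 45/4 − 5 = 25/4 ≈ $6.25

$6.25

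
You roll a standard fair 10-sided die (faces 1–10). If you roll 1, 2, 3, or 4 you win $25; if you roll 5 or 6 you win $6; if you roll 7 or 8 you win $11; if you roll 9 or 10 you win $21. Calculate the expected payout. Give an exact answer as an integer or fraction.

E[payout] = (1/5)·6 + (1/5)·11 + (1/5)·21 + (2/5)·25 = 88/5

88/5 dollars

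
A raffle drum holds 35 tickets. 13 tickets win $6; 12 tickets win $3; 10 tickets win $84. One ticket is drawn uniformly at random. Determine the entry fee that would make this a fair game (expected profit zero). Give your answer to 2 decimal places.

E[payout] = (13/35)·6 + (12/35)·3 + (10/35)·84 = 954/35
Fair fee = E[payout] = 954/35 ≈ $27.26

$27.26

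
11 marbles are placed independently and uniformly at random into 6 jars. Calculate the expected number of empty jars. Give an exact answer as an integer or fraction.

48828125/60466176

Let Xⱼ=1 if jar j is empty. P(Xⱼ=1) = ((6-1)/6)^11 = 48828125/362797056.
By linearity, E[#empty] = 6·48828125/362797056 = 48828125/60466176.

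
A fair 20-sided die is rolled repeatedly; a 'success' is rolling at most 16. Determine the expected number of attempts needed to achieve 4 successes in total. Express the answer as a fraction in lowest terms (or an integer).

5

By linearity (sum of 4 independent geometric waits), E[trials] = 4/p = 4/(4/5) = 5.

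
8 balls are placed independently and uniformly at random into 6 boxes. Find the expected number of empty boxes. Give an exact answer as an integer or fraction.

Let Xⱼ=1 if box j is empty. P(Xⱼ=1) = ((6-1)/6)^8 = 390625/1679616.
By linearity, E[#empty] = 6·390625/1679616 = 390625/279936.

390625/279936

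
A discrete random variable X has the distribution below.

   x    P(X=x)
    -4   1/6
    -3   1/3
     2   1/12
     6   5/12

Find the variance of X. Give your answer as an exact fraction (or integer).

E[X] = (1/6)·(-4) + (1/3)·(-3) + (1/12)·2 + (5/12)·6 = 1
E[X²] = (1/6)·16 + (1/3)·9 + (1/12)·4 + (5/12)·36 = 21
Var(X) = 21 − (1)² = 20

20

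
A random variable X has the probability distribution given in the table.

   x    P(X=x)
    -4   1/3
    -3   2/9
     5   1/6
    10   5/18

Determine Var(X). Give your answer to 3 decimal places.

E[X] = (1/3)·(-4) + (2/9)·(-3) + (1/6)·5 + (5/18)·10 = 29/18
E[X²] = (1/3)·16 + (2/9)·9 + (1/6)·25 + (5/18)·100 = 707/18
Var(X) = 707/18 − (29/18)² = 11885/324 ≈ 36.682

36.682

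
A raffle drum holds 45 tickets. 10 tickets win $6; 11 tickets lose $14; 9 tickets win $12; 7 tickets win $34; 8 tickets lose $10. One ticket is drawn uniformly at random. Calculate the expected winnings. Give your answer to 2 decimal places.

$3.82

E[payout] = (10/45)·6 + (11/45)·(-14) + (9/45)·12 + (7/45)·34 + (8/45)·(-10) = 172/45
≈ $3.82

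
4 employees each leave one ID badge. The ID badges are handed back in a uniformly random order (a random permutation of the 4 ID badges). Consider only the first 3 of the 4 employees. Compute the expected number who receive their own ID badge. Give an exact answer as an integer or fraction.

Let Xᵢ = 1 if person i gets their own ID badge. For each i, P(Xᵢ=1) = 1/4.
By linearity of expectation, E[X₁+…+X_3] = 3·(1/4) = 3/4.

3/4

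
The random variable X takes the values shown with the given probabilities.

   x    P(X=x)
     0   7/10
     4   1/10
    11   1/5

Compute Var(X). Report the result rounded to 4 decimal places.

19.0400

E[X] = (7/10)·0 + (1/10)·4 + (1/5)·11 = 13/5
E[X²] = (7/10)·0 + (1/10)·16 + (1/5)·121 = 129/5
Var(X) = 129/5 − (13/5)² = 476/25 ≈ 19.0400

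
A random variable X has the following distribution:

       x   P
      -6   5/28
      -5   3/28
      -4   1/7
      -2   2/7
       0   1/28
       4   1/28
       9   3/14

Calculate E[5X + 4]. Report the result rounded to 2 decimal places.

0.61

E[5x+4] = (5/28)·(-26) + (3/28)·(-21) + (1/7)·(-16) + (2/7)·(-6) + (1/28)·4 + (1/28)·24 + (3/14)·49
     = 17/28 ≈ 0.61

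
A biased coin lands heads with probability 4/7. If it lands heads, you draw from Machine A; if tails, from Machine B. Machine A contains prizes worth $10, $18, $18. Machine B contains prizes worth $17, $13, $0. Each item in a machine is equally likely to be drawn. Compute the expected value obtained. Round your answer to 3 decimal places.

$13.048

E[X | Machine A] = (10 + 18 + 18)/3 = 46/3
E[X | Machine B] = (17 + 13 + 0)/3 = 10
E[X] = (4/7)·46/3 + (3/7)·10 = 274/21 ≈ 13.048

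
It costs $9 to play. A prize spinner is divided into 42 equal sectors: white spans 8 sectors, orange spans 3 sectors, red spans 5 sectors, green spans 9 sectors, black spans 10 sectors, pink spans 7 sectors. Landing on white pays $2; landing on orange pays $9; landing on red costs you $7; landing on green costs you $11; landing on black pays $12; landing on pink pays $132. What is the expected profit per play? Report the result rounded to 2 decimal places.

E[payout] = (8/42)·2 + (3/42)·9 + (5/42)·(-7) + (9/42)·(-11) + (10/42)·12 + (7/42)·132 = 953/42
Expected profit = 953/42 − 9 = 575/42 ≈ $13.69

$13.69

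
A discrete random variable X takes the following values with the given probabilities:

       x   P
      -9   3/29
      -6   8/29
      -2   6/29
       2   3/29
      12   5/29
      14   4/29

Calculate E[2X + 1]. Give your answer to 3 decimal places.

E[2x+1] = (3/29)·(-17) + (8/29)·(-11) + (6/29)·(-3) + (3/29)·5 + (5/29)·25 + (4/29)·29
     = 99/29 ≈ 3.414

3.414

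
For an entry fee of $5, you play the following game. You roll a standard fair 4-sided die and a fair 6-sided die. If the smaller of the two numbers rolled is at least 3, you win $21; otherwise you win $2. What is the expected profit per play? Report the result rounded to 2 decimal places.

E[payout] = (2/3)·2 + (1/3)·21 = 25/3
Expected profit = 25/3 − 5 = 10/3 ≈ $3.33

$3.33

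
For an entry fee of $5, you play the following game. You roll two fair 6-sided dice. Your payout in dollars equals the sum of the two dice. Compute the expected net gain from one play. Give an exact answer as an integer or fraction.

$2

Distribution of the sum of the two dice: 2 w.p. 1/36, 3 w.p. 1/18, 4 w.p. 1/12, 5 w.p. 1/9, 6 w.p. 5/36, 7 w.p. 1/6, …
E[payout] = (1/36)·2 + (1/18)·3 + (1/12)·4 + (1/9)·5 + (5/36)·6 + (1/6)·7 + (5/36)·8 + (1/9)·9 + (1/12)·10 + (1/18)·11 + (1/36)·12 = 7
Expected profit = 7 − 5 = 2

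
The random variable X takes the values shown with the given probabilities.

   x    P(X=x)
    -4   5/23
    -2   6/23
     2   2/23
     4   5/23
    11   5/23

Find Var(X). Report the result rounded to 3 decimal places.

30.476

E[X] = (5/23)·(-4) + (6/23)·(-2) + (2/23)·2 + (5/23)·4 + (5/23)·11 = 47/23
E[X²] = (5/23)·16 + (6/23)·4 + (2/23)·4 + (5/23)·16 + (5/23)·121 = 797/23
Var(X) = 797/23 − (47/23)² = 16122/529 ≈ 30.476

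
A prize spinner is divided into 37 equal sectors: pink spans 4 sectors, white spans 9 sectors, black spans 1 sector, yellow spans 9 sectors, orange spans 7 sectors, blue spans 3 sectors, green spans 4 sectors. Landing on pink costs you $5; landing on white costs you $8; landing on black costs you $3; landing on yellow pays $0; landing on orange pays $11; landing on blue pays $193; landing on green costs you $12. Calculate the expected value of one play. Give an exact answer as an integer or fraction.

E[payout] = (4/37)·(-5) + (9/37)·(-8) + (1/37)·(-3) + (9/37)·0 + (7/37)·11 + (3/37)·193 + (4/37)·(-12) = 513/37

513/37 dollars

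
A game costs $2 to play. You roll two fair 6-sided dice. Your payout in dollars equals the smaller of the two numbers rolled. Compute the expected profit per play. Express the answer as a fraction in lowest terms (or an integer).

19/36 dollars

Distribution of the smaller of the two numbers rolled: 1 w.p. 11/36, 2 w.p. 1/4, 3 w.p. 7/36, 4 w.p. 5/36, 5 w.p. 1/12, 6 w.p. 1/36
E[payout] = (11/36)·1 + (1/4)·2 + (7/36)·3 + (5/36)·4 + (1/12)·5 + (1/36)·6 = 91/36
Expected profit = 91/36 − 2 = 19/36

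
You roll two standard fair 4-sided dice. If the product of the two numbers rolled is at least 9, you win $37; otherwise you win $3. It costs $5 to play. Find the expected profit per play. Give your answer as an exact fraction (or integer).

E[payout] = (3/4)·3 + (1/4)·37 = 23/2
Expected profit = 23/2 − 5 = 13/2

13/2 dollars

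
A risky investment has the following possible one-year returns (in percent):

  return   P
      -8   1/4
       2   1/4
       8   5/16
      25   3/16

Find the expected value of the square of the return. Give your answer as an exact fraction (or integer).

E[X²] = (1/4)·64 + (1/4)·4 + (5/16)·64 + (3/16)·625
     = 2467/16

2467/16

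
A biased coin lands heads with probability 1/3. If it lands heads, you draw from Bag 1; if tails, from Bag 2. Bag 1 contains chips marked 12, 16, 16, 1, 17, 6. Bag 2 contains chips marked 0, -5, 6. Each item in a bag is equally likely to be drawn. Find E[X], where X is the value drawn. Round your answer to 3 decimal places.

E[X | Bag 1] = (12 + 16 + 16 + 1 + 17 + 6)/6 = 34/3
E[X | Bag 2] = (0 − 5 + 6)/3 = 1/3
E[X] = (1/3)·34/3 + (2/3)·1/3 = 4 ≈ 4.000

4.000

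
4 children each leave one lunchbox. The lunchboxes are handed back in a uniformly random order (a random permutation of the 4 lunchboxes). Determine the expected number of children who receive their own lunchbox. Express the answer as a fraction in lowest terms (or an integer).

1

Let Xᵢ = 1 if person i gets their own lunchbox. For each i, P(Xᵢ=1) = 1/4.
By linearity of expectation, E[X₁+…+X_4] = 4·(1/4) = 1.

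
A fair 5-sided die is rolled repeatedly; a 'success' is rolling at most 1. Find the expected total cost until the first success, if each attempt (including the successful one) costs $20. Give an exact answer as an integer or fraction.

E[#attempts] = 1/p = 5; E[cost] = 20·5 = 100.

$100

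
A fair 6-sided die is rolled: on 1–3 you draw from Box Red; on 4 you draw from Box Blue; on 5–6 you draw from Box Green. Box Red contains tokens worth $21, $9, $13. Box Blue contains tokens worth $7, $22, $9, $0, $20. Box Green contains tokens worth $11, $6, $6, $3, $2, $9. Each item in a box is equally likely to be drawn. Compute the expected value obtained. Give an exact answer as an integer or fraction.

502/45 dollars

E[X | Box Red] = (21 + 9 + 13)/3 = 43/3
E[X | Box Blue] = (7 + 22 + 9 + 0 + 20)/5 = 58/5
E[X | Box Green] = (11 + 6 + 6 + 3 + 2 + 9)/6 = 37/6
E[X] = (1/2)·43/3 + (1/6)·58/5 + (1/3)·37/6 = 502/45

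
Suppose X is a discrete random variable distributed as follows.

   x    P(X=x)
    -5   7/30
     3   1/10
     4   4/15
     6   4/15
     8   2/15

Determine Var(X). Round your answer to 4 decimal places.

20.9156

E[X] = (7/30)·(-5) + (1/10)·3 + (4/15)·4 + (4/15)·6 + (2/15)·8 = 43/15
E[X²] = (7/30)·25 + (1/10)·9 + (4/15)·16 + (4/15)·36 + (2/15)·64 = 437/15
Var(X) = 437/15 − (43/15)² = 4706/225 ≈ 20.9156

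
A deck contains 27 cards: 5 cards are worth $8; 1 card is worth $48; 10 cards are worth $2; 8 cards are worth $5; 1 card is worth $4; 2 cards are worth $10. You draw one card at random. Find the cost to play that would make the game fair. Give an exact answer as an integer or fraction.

E[payout] = (5/27)·8 + (1/27)·48 + (10/27)·2 + (8/27)·5 + (1/27)·4 + (2/27)·10 = 172/27
Fair fee = E[payout] = 172/27

172/27 dollars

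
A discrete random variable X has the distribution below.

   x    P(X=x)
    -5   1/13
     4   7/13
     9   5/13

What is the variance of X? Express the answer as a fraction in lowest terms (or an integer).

2422/169

E[X] = (1/13)·(-5) + (7/13)·4 + (5/13)·9 = 68/13
E[X²] = (1/13)·25 + (7/13)·16 + (5/13)·81 = 542/13
Var(X) = 542/13 − (68/13)² = 2422/169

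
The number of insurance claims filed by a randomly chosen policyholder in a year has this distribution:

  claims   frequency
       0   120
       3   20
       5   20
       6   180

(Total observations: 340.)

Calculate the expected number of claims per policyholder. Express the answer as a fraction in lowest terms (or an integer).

Total = 340, so P(claims=0) = 120/340, etc.
E[X] = (6/17)·0 + (1/17)·3 + (1/17)·5 + (9/17)·6
     = 62/17

62/17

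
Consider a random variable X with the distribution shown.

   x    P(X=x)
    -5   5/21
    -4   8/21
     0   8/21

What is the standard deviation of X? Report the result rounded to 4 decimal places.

E[X] = -19/7, E[X²] = 253/21
Var(X) = E[X²] − (E[X])² = 253/21 − 361/49 = 688/147
SD(X) = √(688/147) ≈ 2.1634

2.1634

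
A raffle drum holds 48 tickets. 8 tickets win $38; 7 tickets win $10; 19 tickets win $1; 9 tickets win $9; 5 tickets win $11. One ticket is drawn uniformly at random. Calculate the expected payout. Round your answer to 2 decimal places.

E[payout] = (8/48)·38 + (7/48)·10 + (19/48)·1 + (9/48)·9 + (5/48)·11 = 529/48
≈ $11.02

$11.02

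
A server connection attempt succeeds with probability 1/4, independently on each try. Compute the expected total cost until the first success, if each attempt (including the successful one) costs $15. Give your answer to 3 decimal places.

E[#attempts] = 1/p = 4; E[cost] = 15·4 = 60.
≈ 60.000

$60.000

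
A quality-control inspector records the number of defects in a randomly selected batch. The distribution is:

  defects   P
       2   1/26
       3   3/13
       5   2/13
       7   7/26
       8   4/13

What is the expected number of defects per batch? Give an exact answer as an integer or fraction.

E[X] = (1/26)·2 + (3/13)·3 + (2/13)·5 + (7/26)·7 + (4/13)·8
     = 153/26

153/26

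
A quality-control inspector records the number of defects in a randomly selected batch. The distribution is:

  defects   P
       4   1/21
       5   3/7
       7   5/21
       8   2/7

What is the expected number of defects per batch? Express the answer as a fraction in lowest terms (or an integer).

E[X] = (1/21)·4 + (3/7)·5 + (5/21)·7 + (2/7)·8
     = 44/7

44/7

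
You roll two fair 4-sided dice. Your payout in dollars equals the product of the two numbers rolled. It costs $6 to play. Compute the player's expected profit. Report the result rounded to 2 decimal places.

$0.25

Distribution of the product of the two numbers rolled: 1 w.p. 1/16, 2 w.p. 1/8, 3 w.p. 1/8, 4 w.p. 3/16, 6 w.p. 1/8, 8 w.p. 1/8, …
E[payout] = (1/16)·1 + (1/8)·2 + (1/8)·3 + (3/16)·4 + (1/8)·6 + (1/8)·8 + (1/16)·9 + (1/8)·12 + (1/16)·16 = 25/4
Expected profit = 25/4 − 6 = 1/4 ≈ $0.25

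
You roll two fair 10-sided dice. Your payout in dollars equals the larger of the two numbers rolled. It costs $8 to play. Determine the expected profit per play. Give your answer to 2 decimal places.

-$0.85

Distribution of the larger of the two numbers rolled: 1 w.p. 1/100, 2 w.p. 3/100, 3 w.p. 1/20, 4 w.p. 7/100, 5 w.p. 9/100, 6 w.p. 11/100, …
E[payout] = (1/100)·1 + (3/100)·2 + (1/20)·3 + (7/100)·4 + (9/100)·5 + (11/100)·6 + (13/100)·7 + (3/20)·8 + (17/100)·9 + (19/100)·10 = 143/20
Expected profit = 143/20 − 8 = -17/20 ≈ -$0.85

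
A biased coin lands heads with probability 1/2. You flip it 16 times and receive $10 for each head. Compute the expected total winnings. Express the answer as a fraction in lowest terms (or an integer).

E[#heads] = 16·1/2 = 8 (linearity over flips).
E[winnings] = 10·8 = 80.

$80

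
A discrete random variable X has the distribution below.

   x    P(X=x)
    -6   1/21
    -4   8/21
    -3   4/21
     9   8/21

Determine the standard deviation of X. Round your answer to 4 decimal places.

E[X] = 22/21, E[X²] = 848/21
Var(X) = E[X²] − (E[X])² = 848/21 − 484/441 = 17324/441
SD(X) = √(17324/441) ≈ 6.2677

6.2677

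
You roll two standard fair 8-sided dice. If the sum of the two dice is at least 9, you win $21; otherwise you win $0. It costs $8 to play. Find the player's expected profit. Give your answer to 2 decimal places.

$3.81

E[payout] = (7/16)·0 + (9/16)·21 = 189/16
Expected profit = 189/16 − 8 = 61/16 ≈ $3.81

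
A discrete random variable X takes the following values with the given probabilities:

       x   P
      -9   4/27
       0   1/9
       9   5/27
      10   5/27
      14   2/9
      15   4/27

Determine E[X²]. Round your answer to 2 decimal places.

E[X²] = (4/27)·81 + (1/9)·0 + (5/27)·81 + (5/27)·100 + (2/9)·196 + (4/27)·225
     = 3305/27 ≈ 122.41

122.41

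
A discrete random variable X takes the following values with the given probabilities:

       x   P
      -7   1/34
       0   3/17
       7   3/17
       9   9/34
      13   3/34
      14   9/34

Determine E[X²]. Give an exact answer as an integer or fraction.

E[X²] = (1/34)·49 + (3/17)·0 + (3/17)·49 + (9/34)·81 + (3/34)·169 + (9/34)·196
     = 3343/34

3343/34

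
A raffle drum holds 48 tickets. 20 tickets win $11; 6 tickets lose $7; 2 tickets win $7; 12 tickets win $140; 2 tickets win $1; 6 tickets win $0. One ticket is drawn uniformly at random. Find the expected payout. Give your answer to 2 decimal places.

E[payout] = (20/48)·11 + (6/48)·(-7) + (2/48)·7 + (12/48)·140 + (2/48)·1 + (6/48)·0 = 937/24
≈ $39.04

$39.04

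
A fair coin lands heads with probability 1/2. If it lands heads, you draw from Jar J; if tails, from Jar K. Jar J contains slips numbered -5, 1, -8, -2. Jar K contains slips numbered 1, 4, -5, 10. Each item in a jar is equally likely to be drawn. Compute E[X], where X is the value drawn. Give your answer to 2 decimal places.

-0.50

E[X | Jar J] = (-5 + 1 − 8 − 2)/4 = -7/2
E[X | Jar K] = (1 + 4 − 5 + 10)/4 = 5/2
E[X] = (1/2)·(-7/2) + (1/2)·5/2 = -1/2 ≈ -0.50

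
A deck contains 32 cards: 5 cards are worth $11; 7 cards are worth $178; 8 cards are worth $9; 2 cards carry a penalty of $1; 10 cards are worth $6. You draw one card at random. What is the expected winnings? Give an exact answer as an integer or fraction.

1431/32 dollars

E[payout] = (5/32)·11 + (7/32)·178 + (8/32)·9 + (2/32)·(-1) + (10/32)·6 = 1431/32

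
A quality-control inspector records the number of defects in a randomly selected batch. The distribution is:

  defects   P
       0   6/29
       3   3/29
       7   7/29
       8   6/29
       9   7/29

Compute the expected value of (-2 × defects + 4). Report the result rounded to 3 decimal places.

-7.655

E[-2x+4] = (6/29)·4 + (3/29)·(-2) + (7/29)·(-10) + (6/29)·(-12) + (7/29)·(-14)
     = -222/29 ≈ -7.655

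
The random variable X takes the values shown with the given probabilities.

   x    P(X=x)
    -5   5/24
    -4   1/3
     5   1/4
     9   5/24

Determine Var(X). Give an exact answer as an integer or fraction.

1589/48

E[X] = (5/24)·(-5) + (1/3)·(-4) + (1/4)·5 + (5/24)·9 = 3/4
E[X²] = (5/24)·25 + (1/3)·16 + (1/4)·25 + (5/24)·81 = 101/3
Var(X) = 101/3 − (3/4)² = 1589/48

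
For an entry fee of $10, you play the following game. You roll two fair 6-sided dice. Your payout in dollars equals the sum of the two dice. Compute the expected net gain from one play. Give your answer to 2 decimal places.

-$3.00

Distribution of the sum of the two dice: 2 w.p. 1/36, 3 w.p. 1/18, 4 w.p. 1/12, 5 w.p. 1/9, 6 w.p. 5/36, 7 w.p. 1/6, …
E[payout] = (1/36)·2 + (1/18)·3 + (1/12)·4 + (1/9)·5 + (5/36)·6 + (1/6)·7 + (5/36)·8 + (1/9)·9 + (1/12)·10 + (1/18)·11 + (1/36)·12 = 7
Expected profit = 7 − 10 = -3 ≈ -$3.00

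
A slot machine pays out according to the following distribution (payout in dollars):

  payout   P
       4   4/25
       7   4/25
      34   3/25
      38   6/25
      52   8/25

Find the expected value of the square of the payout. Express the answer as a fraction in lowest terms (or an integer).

34024/25

E[X²] = (4/25)·16 + (4/25)·49 + (3/25)·1156 + (6/25)·1444 + (8/25)·2704
     = 34024/25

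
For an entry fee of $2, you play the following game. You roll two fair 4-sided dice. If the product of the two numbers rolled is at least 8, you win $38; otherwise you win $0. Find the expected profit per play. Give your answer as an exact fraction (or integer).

49/4 dollars

E[payout] = (5/8)·0 + (3/8)·38 = 57/4
Expected profit = 57/4 − 2 = 49/4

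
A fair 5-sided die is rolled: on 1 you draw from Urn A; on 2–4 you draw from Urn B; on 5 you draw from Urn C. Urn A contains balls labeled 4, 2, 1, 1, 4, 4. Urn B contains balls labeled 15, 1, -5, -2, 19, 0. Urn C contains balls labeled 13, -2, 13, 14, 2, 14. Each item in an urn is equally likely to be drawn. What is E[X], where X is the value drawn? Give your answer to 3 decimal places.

E[X | Urn A] = (4 + 2 + 1 + 1 + 4 + 4)/6 = 8/3
E[X | Urn B] = (15 + 1 − 5 − 2 + 19 + 0)/6 = 14/3
E[X | Urn C] = (13 − 2 + 13 + 14 + 2 + 14)/6 = 9
E[X] = (1/5)·8/3 + (3/5)·14/3 + (1/5)·9 = 77/15 ≈ 5.133

5.133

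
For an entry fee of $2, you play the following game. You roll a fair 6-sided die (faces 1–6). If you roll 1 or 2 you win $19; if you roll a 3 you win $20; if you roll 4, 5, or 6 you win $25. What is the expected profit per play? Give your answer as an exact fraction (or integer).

E[payout] = (1/3)·19 + (1/6)·20 + (1/2)·25 = 133/6
Expected profit = 133/6 − 2 = 121/6

121/6 dollars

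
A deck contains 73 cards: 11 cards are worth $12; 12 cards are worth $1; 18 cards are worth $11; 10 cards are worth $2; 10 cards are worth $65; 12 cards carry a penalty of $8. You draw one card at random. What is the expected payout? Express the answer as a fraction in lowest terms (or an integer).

916/73 dollars

E[payout] = (11/73)·12 + (12/73)·1 + (18/73)·11 + (10/73)·2 + (10/73)·65 + (12/73)·(-8) = 916/73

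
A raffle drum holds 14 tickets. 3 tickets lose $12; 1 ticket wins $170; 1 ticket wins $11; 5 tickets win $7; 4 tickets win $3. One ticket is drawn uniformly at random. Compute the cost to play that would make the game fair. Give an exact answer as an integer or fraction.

96/7 dollars

E[payout] = (3/14)·(-12) + (1/14)·170 + (1/14)·11 + (5/14)·7 + (4/14)·3 = 96/7
Fair fee = E[payout] = 96/7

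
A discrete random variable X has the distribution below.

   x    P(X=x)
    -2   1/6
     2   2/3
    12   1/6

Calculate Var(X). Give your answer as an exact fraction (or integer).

E[X] = (1/6)·(-2) + (2/3)·2 + (1/6)·12 = 3
E[X²] = (1/6)·4 + (2/3)·4 + (1/6)·144 = 82/3
Var(X) = 82/3 − (3)² = 55/3

55/3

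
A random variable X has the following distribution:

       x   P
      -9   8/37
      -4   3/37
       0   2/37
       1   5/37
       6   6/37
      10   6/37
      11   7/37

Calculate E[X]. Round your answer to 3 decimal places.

2.541

E[X] = (8/37)·(-9) + (3/37)·(-4) + (2/37)·0 + (5/37)·1 + (6/37)·6 + (6/37)·10 + (7/37)·11
     = 94/37 ≈ 2.541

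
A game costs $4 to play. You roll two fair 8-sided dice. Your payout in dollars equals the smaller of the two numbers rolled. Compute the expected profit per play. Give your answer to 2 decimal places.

Distribution of the smaller of the two numbers rolled: 1 w.p. 15/64, 2 w.p. 13/64, 3 w.p. 11/64, 4 w.p. 9/64, 5 w.p. 7/64, 6 w.p. 5/64, …
E[payout] = (15/64)·1 + (13/64)·2 + (11/64)·3 + (9/64)·4 + (7/64)·5 + (5/64)·6 + (3/64)·7 + (1/64)·8 = 51/16
Expected profit = 51/16 − 4 = -13/16 ≈ -$0.81

-$0.81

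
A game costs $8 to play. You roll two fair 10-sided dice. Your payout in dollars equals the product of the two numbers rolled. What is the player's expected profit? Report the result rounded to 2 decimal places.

Distribution of the product of the two numbers rolled: 1 w.p. 1/100, 2 w.p. 1/50, 3 w.p. 1/50, 4 w.p. 3/100, 5 w.p. 1/50, 6 w.p. 1/25, …
E[payout] = (1/100)·1 + (1/50)·2 + (1/50)·3 + (3/100)·4 + (1/50)·5 + (1/25)·6 + (1/50)·7 + (1/25)·8 + (3/100)·9 + (1/25)·10 + (1/25)·12 + (1/50)·14 + (1/50)·15 + (3/100)·16 + (1/25)·18 + (1/25)·20 + (1/50)·21 + (1/25)·24 + (1/100)·25 + (1/50)·27 + (1/50)·28 + (1/25)·30 + (1/50)·32 + (1/50)·35 + (3/100)·36 + (1/25)·40 + (1/50)·42 + (1/50)·45 + (1/50)·48 + (1/100)·49 + (1/50)·50 + (1/50)·54 + (1/50)·56 + (1/50)·60 + (1/50)·63 + (1/100)·64 + (1/50)·70 + (1/50)·72 + (1/50)·80 + (1/100)·81 + (1/50)·90 + (1/100)·100 = 121/4
Expected profit = 121/4 − 8 = 89/4 ≈ $22.25

$22.25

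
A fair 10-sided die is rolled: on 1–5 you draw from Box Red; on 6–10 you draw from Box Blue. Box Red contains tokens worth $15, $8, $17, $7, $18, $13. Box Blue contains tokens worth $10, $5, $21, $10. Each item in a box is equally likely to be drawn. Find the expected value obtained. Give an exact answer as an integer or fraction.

49/4 dollars

E[X | Box Red] = (15 + 8 + 17 + 7 + 18 + 13)/6 = 13
E[X | Box Blue] = (10 + 5 + 21 + 10)/4 = 23/2
E[X] = (1/2)·13 + (1/2)·23/2 = 49/4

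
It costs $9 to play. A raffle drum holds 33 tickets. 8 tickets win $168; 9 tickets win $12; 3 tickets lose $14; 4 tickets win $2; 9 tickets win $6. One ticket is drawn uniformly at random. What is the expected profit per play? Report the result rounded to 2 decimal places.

E[payout] = (8/33)·168 + (9/33)·12 + (3/33)·(-14) + (4/33)·2 + (9/33)·6 = 1472/33
Expected profit = 1472/33 − 9 = 1175/33 ≈ $35.61

$35.61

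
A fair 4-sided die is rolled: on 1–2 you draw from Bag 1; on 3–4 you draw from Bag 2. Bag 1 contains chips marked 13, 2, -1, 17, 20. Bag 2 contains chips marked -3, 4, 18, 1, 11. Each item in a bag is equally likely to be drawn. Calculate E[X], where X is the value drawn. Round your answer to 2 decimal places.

8.20

E[X | Bag 1] = (13 + 2 − 1 + 17 + 20)/5 = 51/5
E[X | Bag 2] = (-3 + 4 + 18 + 1 + 11)/5 = 31/5
E[X] = (1/2)·51/5 + (1/2)·31/5 = 41/5 ≈ 8.20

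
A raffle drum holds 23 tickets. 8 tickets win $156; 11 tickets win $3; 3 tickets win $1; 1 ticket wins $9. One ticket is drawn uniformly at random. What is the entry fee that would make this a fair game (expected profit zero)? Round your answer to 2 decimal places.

E[payout] = (8/23)·156 + (11/23)·3 + (3/23)·1 + (1/23)·9 = 1293/23
Fair fee = E[payout] = 1293/23 ≈ $56.22

$56.22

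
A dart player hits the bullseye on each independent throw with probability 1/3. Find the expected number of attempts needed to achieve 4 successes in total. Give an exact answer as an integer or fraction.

12

By linearity (sum of 4 independent geometric waits), E[trials] = 4/p = 4/(1/3) = 12.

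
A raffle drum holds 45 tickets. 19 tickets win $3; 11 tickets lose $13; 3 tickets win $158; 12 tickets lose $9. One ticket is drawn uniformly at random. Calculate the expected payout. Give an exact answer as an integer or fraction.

E[payout] = (19/45)·3 + (11/45)·(-13) + (3/45)·158 + (12/45)·(-9) = 56/9

56/9 dollars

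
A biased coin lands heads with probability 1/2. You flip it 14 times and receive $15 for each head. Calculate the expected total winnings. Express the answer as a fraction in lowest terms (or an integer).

E[#heads] = 14·1/2 = 7 (linearity over flips).
E[winnings] = 15·7 = 105.

$105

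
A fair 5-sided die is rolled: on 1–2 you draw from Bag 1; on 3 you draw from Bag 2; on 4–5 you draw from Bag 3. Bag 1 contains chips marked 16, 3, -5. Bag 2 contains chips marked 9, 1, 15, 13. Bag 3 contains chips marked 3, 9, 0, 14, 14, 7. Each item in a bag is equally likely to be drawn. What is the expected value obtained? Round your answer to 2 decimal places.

6.90

E[X | Bag 1] = (16 + 3 − 5)/3 = 14/3
E[X | Bag 2] = (9 + 1 + 15 + 13)/4 = 19/2
E[X | Bag 3] = (3 + 9 + 0 + 14 + 14 + 7)/6 = 47/6
E[X] = (2/5)·14/3 + (1/5)·19/2 + (2/5)·47/6 = 69/10 ≈ 6.90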